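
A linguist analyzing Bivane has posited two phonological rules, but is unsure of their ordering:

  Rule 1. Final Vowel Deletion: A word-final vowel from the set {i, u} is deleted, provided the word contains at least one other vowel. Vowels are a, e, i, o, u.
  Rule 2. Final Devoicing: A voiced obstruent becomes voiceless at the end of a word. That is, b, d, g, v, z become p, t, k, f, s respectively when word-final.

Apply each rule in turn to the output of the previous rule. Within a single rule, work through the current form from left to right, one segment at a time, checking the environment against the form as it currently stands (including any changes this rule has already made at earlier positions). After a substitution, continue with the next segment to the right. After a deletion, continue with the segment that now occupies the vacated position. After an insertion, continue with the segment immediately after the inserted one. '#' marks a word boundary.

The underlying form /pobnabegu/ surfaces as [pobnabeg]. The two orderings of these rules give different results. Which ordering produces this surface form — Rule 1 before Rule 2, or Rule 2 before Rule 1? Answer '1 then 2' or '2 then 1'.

Order 1 then 2:
  1 Final Vowel Deletion: [pobnabegu] → [pobnabeg]
  2 Final Devoicing: [pobnabeg] → [pobnabek]
  result: [pobnabek]
Order 2 then 1:
  2 Final Devoicing: no change — [pobnabegu]
  1 Final Vowel Deletion: [pobnabegu] → [pobnabeg]
  result: [pobnabeg]

2 then 1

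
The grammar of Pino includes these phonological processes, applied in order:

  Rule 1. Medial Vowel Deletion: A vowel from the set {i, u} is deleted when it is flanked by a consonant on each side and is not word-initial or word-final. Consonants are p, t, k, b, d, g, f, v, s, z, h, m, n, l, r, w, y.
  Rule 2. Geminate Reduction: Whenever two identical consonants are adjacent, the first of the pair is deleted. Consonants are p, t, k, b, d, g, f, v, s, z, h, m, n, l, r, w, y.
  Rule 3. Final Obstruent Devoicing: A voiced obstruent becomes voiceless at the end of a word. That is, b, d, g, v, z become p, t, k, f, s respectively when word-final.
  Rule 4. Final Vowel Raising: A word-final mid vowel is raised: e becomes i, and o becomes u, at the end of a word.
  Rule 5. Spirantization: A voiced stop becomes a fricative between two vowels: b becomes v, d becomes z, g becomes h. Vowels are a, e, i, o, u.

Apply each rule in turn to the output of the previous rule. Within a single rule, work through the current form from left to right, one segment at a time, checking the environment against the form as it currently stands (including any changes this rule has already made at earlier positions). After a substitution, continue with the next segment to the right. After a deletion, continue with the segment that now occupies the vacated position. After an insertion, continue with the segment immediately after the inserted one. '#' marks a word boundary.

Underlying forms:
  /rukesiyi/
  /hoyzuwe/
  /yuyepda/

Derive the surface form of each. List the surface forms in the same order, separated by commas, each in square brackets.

/rukesiyi/:
  Rule 1 Medial Vowel Deletion: [rukesiyi] → [rkesyi]
  Rule 2 Geminate Reduction: no change — [rkesyi]
  Rule 3 Final Obstruent Devoicing: no change — [rkesyi]
  Rule 4 Final Vowel Raising: no change — [rkesyi]
  Rule 5 Spirantization: no change — [rkesyi]
/hoyzuwe/:
  Rule 1 Medial Vowel Deletion: [hoyzuwe] → [hoyzwe]
  Rule 2 Geminate Reduction: no change — [hoyzwe]
  Rule 3 Final Obstruent Devoicing: no change — [hoyzwe]
  Rule 4 Final Vowel Raising: [hoyzwe] → [hoyzwi]
  Rule 5 Spirantization: no change — [hoyzwi]
/yuyepda/:
  Rule 1 Medial Vowel Deletion: [yuyepda] → [yyepda]
  Rule 2 Geminate Reduction: [yyepda] → [yepda]
  Rule 3 Final Obstruent Devoicing: no change — [yepda]
  Rule 4 Final Vowel Raising: no change — [yepda]
  Rule 5 Spirantization: no change — [yepda]

[rkesyi], [hoyzwi], [yepda]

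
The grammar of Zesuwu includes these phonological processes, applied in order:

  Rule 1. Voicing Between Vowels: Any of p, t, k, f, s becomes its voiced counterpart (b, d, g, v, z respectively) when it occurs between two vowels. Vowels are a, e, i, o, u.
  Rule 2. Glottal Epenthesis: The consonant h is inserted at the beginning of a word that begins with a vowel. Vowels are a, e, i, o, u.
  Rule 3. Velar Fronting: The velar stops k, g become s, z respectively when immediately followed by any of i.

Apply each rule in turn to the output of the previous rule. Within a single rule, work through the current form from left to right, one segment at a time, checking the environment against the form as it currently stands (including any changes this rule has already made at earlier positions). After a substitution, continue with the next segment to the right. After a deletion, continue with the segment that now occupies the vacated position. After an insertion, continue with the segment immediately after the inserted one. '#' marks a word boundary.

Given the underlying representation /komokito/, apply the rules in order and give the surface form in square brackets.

[komozido]

Rule 1 Voicing Between Vowels: [komokito] → [komogido]
Rule 2 Glottal Epenthesis: no change — [komogido]
Rule 3 Velar Fronting: [komogido] → [komozido]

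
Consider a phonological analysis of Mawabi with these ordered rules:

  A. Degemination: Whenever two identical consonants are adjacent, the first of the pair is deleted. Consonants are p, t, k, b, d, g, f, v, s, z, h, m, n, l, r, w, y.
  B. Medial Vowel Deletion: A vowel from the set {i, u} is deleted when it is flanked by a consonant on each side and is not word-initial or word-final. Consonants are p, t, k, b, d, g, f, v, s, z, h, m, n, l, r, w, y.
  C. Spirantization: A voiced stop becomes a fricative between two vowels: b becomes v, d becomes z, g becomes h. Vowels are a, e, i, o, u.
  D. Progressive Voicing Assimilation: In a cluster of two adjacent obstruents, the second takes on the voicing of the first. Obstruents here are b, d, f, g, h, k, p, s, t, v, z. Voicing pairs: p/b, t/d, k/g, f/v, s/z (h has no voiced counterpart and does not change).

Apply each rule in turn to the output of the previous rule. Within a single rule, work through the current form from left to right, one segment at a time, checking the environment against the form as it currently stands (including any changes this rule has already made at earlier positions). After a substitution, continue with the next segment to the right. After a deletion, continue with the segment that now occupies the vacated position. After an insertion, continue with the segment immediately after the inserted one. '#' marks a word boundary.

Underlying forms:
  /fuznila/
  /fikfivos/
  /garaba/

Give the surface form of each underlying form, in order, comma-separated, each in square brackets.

[fsnla], [fkffos], [garava]

/fuznila/:
  A Degemination: no change — [fuznila]
  B Medial Vowel Deletion: [fuznila] → [fznla]
  C Spirantization: no change — [fznla]
  D Progressive Voicing Assimilation: [fznla] → [fsnla]
/fikfivos/:
  A Degemination: no change — [fikfivos]
  B Medial Vowel Deletion: [fikfivos] → [fkfvos]
  C Spirantization: no change — [fkfvos]
  D Progressive Voicing Assimilation: [fkfvos] → [fkffos]
/garaba/:
  A Degemination: no change — [garaba]
  B Medial Vowel Deletion: no change — [garaba]
  C Spirantization: [garaba] → [garava]
  D Progressive Voicing Assimilation: no change — [garava]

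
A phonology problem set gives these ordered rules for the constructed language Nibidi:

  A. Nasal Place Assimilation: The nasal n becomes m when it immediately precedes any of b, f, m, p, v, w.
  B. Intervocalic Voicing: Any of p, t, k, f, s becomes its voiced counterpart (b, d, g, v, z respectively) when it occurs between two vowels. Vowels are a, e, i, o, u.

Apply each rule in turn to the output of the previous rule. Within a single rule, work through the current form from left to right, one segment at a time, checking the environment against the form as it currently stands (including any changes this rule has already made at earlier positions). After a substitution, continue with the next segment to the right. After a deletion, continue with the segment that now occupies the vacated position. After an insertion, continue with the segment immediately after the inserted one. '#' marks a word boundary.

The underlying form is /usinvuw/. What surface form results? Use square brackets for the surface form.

A Nasal Place Assimilation: [usinvuw] → [usimvuw]
B Intervocalic Voicing: [usimvuw] → [uzimvuw]

[uzimvuw]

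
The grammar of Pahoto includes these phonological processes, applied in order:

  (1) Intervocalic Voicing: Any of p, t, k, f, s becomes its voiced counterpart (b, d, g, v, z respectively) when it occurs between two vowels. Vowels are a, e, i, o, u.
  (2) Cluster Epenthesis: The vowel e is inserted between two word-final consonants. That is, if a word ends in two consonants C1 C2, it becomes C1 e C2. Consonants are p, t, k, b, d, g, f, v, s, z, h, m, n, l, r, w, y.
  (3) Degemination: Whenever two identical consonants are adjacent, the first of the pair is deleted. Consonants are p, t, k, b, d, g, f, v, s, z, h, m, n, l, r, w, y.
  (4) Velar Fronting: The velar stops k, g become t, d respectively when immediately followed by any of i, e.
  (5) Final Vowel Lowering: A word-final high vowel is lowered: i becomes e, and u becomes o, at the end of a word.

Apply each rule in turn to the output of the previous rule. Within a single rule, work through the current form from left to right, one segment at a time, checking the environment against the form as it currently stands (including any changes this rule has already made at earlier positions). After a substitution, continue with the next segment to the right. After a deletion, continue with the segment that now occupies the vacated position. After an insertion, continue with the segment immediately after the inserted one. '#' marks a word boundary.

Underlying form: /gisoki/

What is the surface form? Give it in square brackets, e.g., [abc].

[dizode]

(1) Intervocalic Voicing: [gisoki] → [gizogi]
(2) Cluster Epenthesis: no change — [gizogi]
(3) Degemination: no change — [gizogi]
(4) Velar Fronting: [gizogi] → [dizodi]
(5) Final Vowel Lowering: [dizodi] → [dizode]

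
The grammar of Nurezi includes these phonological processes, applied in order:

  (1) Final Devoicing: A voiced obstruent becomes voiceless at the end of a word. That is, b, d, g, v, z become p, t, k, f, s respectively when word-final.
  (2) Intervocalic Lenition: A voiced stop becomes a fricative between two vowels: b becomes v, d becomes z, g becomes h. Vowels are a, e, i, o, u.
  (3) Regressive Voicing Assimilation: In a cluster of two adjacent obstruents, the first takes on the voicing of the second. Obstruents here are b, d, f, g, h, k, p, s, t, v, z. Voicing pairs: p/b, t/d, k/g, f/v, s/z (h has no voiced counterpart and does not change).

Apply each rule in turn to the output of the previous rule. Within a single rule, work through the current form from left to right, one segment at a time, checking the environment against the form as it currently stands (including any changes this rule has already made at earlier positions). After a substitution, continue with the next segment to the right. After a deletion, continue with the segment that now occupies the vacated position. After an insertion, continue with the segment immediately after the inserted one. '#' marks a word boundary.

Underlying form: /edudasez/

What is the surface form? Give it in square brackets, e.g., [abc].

[ezuzases]

(1) Final Devoicing: [edudasez] → [edudases]
(2) Intervocalic Lenition: [edudases] → [ezuzases]
(3) Regressive Voicing Assimilation: no change — [ezuzases]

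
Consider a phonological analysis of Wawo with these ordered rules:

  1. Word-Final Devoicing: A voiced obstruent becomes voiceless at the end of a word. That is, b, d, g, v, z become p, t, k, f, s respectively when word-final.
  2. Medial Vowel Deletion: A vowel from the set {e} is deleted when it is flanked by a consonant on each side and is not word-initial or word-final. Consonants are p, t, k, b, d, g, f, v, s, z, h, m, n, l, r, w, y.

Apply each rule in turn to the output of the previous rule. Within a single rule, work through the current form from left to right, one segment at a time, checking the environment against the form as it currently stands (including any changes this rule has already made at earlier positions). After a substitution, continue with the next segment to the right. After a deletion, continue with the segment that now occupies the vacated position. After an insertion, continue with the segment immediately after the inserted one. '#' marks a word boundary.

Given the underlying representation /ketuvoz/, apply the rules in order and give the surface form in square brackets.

1 Word-Final Devoicing: [ketuvoz] → [ketuvos]
2 Medial Vowel Deletion: [ketuvos] → [ktuvos]

[ktuvos]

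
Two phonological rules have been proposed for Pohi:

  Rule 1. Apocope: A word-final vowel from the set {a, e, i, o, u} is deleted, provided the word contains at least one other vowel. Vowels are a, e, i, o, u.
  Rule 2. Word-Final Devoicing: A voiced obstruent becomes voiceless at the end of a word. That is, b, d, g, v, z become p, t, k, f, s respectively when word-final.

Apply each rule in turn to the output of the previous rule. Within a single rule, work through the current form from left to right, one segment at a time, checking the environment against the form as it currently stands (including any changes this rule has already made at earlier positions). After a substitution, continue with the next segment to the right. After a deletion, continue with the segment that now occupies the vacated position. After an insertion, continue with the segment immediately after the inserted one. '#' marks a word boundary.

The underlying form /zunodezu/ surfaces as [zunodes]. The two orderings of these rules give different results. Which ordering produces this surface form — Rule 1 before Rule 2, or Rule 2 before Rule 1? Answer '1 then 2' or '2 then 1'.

Order 1 then 2:
  1 Apocope: [zunodezu] → [zunodez]
  2 Word-Final Devoicing: [zunodez] → [zunodes]
  result: [zunodes]
Order 2 then 1:
  2 Word-Final Devoicing: no change — [zunodezu]
  1 Apocope: [zunodezu] → [zunodez]
  result: [zunodez]

1 then 2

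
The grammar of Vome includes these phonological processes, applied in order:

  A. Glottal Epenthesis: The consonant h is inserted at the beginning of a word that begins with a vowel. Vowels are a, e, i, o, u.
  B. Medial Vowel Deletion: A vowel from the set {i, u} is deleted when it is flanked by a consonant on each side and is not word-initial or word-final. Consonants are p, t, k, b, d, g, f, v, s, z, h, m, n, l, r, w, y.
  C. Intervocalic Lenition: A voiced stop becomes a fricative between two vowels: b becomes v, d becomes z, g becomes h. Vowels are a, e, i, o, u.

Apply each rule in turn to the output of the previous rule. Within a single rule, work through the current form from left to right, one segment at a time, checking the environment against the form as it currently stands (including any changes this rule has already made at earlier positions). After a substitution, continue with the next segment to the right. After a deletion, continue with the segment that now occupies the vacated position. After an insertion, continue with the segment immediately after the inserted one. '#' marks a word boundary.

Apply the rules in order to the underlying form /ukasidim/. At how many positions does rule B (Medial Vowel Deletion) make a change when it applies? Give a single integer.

3

A Glottal Epenthesis: [ukasidim] → [hukasidim]
B Medial Vowel Deletion: [hukasidim] → [hkasdm]
C Intervocalic Lenition: no change — [hkasdm]
Rule B changed 3 position(s).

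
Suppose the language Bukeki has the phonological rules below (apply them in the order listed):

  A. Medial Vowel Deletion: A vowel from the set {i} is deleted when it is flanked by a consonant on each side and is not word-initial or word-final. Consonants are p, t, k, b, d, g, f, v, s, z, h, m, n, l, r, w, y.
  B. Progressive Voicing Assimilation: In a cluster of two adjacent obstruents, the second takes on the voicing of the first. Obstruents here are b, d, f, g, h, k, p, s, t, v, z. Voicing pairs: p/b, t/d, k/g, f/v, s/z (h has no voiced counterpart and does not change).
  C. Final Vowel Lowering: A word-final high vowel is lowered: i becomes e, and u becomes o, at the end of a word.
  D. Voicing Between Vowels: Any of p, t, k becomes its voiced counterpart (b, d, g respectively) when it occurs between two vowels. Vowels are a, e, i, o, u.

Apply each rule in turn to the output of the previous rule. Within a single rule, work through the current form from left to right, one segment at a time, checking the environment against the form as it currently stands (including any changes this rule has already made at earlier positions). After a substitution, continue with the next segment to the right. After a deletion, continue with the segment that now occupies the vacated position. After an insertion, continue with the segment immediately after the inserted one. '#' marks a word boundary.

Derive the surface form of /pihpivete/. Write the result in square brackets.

A Medial Vowel Deletion: [pihpivete] → [phpvete]
B Progressive Voicing Assimilation: [phpvete] → [phpfete]
C Final Vowel Lowering: no change — [phpfete]
D Voicing Between Vowels: [phpfete] → [phpfede]

[phpfede]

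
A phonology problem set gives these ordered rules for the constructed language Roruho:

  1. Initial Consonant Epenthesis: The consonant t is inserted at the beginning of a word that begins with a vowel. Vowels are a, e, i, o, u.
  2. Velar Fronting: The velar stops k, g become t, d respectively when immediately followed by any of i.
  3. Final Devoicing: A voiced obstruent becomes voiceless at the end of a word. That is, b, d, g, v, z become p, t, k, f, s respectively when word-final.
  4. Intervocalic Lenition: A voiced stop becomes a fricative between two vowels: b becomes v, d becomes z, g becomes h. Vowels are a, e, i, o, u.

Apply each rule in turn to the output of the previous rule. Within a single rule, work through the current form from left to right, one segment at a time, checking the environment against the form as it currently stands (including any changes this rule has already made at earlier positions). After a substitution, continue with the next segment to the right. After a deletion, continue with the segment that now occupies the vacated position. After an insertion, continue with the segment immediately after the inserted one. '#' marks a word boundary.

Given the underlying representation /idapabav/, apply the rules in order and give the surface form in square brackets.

1 Initial Consonant Epenthesis: [idapabav] → [tidapabav]
2 Velar Fronting: no change — [tidapabav]
3 Final Devoicing: [tidapabav] → [tidapabaf]
4 Intervocalic Lenition: [tidapabaf] → [tizapavaf]

[tizapavaf]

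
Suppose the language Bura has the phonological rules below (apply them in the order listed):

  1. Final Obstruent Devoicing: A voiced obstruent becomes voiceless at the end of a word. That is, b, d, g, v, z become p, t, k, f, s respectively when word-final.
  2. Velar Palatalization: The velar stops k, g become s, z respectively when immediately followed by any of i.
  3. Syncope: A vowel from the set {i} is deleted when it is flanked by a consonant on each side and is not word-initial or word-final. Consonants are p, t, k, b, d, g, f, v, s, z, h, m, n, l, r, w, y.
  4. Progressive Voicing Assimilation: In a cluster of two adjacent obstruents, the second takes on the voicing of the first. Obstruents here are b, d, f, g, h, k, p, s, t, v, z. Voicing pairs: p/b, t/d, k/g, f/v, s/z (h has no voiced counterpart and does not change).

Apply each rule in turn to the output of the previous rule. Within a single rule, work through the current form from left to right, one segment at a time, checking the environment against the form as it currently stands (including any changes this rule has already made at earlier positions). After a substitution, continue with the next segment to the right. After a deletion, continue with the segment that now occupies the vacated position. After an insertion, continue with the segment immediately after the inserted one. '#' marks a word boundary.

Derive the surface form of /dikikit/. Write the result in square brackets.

1 Final Obstruent Devoicing: no change — [dikikit]
2 Velar Palatalization: [dikikit] → [disisit]
3 Syncope: [disisit] → [dsst]
4 Progressive Voicing Assimilation: [dsst] → [dzzd]

[dzzd]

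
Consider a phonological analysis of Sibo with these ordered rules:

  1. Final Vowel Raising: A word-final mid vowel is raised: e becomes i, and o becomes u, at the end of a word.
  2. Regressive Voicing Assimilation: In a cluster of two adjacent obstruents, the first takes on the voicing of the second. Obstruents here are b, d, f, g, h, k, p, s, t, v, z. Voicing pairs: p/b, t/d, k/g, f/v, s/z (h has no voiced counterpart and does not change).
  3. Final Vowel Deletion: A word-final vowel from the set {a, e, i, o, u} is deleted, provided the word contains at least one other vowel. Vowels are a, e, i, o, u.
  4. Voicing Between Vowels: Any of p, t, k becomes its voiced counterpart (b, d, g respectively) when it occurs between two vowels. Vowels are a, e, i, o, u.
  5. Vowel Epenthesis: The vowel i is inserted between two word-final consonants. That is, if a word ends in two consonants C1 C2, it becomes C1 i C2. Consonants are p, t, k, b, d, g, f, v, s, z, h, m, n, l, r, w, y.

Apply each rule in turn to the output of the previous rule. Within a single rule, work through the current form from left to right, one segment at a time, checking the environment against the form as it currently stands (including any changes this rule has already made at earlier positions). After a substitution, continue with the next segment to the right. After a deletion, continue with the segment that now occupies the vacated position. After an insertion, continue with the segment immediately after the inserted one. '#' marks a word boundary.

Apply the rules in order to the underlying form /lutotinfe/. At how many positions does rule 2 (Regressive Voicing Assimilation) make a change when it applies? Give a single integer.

1 Final Vowel Raising: [lutotinfe] → [lutotinfi]
2 Regressive Voicing Assimilation: no change — [lutotinfi]
3 Final Vowel Deletion: [lutotinfi] → [lutotinf]
4 Voicing Between Vowels: [lutotinf] → [ludodinf]
5 Vowel Epenthesis: [ludodinf] → [ludodinif]
Rule 2 changed 0 position(s).

0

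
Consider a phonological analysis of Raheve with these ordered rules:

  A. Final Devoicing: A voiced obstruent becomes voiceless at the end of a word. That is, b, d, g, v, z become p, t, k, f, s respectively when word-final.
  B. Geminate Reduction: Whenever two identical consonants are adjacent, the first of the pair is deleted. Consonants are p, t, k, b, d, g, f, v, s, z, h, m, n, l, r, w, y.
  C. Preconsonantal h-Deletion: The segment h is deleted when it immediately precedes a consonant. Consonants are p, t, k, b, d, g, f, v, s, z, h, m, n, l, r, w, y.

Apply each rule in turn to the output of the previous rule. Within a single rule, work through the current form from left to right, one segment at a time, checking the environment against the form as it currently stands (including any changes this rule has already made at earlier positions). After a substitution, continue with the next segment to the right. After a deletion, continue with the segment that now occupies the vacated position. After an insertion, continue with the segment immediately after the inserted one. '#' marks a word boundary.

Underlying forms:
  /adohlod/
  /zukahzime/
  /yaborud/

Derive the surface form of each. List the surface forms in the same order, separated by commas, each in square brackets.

[adolot], [zukazime], [yaborut]

/adohlod/:
  A Final Devoicing: [adohlod] → [adohlot]
  B Geminate Reduction: no change — [adohlot]
  C Preconsonantal h-Deletion: [adohlot] → [adolot]
/zukahzime/:
  A Final Devoicing: no change — [zukahzime]
  B Geminate Reduction: no change — [zukahzime]
  C Preconsonantal h-Deletion: [zukahzime] → [zukazime]
/yaborud/:
  A Final Devoicing: [yaborud] → [yaborut]
  B Geminate Reduction: no change — [yaborut]
  C Preconsonantal h-Deletion: no change — [yaborut]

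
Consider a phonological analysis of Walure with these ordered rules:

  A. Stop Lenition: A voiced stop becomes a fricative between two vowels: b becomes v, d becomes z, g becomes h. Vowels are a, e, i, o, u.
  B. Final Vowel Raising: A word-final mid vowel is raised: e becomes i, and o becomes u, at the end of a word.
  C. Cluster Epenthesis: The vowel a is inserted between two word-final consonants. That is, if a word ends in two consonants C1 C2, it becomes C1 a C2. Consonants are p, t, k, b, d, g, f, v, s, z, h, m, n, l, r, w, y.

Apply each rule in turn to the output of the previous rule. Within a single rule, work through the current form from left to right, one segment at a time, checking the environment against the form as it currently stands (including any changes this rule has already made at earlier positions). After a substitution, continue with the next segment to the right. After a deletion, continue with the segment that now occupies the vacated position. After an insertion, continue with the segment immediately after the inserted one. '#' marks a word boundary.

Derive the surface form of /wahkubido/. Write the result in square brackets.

[wahkuvizu]

A Stop Lenition: [wahkubido] → [wahkuvizo]
B Final Vowel Raising: [wahkuvizo] → [wahkuvizu]
C Cluster Epenthesis: no change — [wahkuvizu]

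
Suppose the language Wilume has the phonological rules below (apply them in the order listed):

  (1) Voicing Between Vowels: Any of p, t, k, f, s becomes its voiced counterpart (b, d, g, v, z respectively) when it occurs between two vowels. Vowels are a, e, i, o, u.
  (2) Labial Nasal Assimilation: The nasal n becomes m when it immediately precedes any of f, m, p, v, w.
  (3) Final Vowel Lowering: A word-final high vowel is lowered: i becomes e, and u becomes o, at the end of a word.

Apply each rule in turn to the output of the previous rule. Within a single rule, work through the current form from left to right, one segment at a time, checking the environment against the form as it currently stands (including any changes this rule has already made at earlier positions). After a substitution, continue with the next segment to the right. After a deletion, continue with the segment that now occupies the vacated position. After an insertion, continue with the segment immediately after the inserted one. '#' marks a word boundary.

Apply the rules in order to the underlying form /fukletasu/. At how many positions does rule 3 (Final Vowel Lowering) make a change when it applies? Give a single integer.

(1) Voicing Between Vowels: [fukletasu] → [fukledazu]
(2) Labial Nasal Assimilation: no change — [fukledazu]
(3) Final Vowel Lowering: [fukledazu] → [fukledazo]
Rule 3 changed 1 position(s).

1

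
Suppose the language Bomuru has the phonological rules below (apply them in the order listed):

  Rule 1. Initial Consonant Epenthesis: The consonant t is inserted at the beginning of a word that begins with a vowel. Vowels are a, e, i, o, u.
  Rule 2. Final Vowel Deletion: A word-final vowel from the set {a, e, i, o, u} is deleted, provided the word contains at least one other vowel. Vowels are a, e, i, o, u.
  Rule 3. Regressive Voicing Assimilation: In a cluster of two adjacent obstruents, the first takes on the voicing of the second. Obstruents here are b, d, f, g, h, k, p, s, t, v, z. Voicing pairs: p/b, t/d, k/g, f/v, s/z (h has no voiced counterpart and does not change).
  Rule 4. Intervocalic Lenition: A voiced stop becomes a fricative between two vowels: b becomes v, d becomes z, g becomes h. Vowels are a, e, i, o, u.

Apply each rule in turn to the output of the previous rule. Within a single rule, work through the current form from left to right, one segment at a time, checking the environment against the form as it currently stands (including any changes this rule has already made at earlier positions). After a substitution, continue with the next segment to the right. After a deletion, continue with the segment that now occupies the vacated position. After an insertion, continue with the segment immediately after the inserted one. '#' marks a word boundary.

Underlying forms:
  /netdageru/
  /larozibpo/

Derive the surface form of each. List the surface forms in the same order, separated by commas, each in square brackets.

[neddaher], [larozipp]

/netdageru/:
  Rule 1 Initial Consonant Epenthesis: no change — [netdageru]
  Rule 2 Final Vowel Deletion: [netdageru] → [netdager]
  Rule 3 Regressive Voicing Assimilation: [netdager] → [neddager]
  Rule 4 Intervocalic Lenition: [neddager] → [neddaher]
/larozibpo/:
  Rule 1 Initial Consonant Epenthesis: no change — [larozibpo]
  Rule 2 Final Vowel Deletion: [larozibpo] → [larozibp]
  Rule 3 Regressive Voicing Assimilation: [larozibp] → [larozipp]
  Rule 4 Intervocalic Lenition: no change — [larozipp]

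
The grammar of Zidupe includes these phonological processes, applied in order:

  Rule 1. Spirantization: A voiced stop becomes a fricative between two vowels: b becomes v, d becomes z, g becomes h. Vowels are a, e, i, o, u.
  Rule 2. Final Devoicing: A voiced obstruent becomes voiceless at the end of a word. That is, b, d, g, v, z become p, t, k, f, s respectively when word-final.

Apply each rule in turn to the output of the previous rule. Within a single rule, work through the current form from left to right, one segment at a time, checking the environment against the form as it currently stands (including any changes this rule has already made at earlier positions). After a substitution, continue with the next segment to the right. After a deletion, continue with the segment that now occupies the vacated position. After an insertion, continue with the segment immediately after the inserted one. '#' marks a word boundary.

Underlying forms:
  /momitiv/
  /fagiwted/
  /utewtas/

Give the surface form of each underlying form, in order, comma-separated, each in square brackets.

[momitif], [fahiwtet], [utewtas]

/momitiv/:
  Rule 1 Spirantization: no change — [momitiv]
  Rule 2 Final Devoicing: [momitiv] → [momitif]
/fagiwted/:
  Rule 1 Spirantization: [fagiwted] → [fahiwted]
  Rule 2 Final Devoicing: [fahiwted] → [fahiwtet]
/utewtas/:
  Rule 1 Spirantization: no change — [utewtas]
  Rule 2 Final Devoicing: no change — [utewtas]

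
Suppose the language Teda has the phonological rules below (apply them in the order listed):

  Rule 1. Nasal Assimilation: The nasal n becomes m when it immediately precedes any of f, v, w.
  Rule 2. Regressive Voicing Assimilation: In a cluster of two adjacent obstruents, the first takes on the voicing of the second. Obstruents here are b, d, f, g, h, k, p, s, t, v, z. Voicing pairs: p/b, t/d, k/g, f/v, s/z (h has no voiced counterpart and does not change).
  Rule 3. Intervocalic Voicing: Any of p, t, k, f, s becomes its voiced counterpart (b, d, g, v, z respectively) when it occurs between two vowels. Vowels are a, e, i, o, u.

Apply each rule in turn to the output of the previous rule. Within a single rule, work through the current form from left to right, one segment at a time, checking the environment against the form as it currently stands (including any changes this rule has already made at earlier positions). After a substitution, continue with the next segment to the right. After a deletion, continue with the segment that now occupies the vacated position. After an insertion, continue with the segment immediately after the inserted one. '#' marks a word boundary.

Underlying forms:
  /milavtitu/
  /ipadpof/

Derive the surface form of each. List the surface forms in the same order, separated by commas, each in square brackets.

[milaftidu], [ibatpof]

/milavtitu/:
  Rule 1 Nasal Assimilation: no change — [milavtitu]
  Rule 2 Regressive Voicing Assimilation: [milavtitu] → [milaftitu]
  Rule 3 Intervocalic Voicing: [milaftitu] → [milaftidu]
/ipadpof/:
  Rule 1 Nasal Assimilation: no change — [ipadpof]
  Rule 2 Regressive Voicing Assimilation: [ipadpof] → [ipatpof]
  Rule 3 Intervocalic Voicing: [ipatpof] → [ibatpof]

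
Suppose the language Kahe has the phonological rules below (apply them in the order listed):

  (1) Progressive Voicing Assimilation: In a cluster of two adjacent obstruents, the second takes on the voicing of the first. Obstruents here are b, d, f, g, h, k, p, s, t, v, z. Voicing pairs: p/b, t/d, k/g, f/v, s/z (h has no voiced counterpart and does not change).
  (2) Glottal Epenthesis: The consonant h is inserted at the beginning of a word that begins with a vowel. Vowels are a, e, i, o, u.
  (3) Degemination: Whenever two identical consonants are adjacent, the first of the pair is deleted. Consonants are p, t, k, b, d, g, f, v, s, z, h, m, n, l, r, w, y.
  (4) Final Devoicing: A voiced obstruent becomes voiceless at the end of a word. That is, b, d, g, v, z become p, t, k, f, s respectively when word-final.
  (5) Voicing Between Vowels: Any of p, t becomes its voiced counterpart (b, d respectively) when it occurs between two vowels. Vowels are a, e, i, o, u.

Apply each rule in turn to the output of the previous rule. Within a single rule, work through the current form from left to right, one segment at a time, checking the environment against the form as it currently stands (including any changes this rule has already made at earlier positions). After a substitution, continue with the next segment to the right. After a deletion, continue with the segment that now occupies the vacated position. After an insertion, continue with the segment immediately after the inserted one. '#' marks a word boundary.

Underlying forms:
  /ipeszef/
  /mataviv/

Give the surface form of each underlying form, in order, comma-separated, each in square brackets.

/ipeszef/:
  (1) Progressive Voicing Assimilation: [ipeszef] → [ipessef]
  (2) Glottal Epenthesis: [ipessef] → [hipessef]
  (3) Degemination: [hipessef] → [hipesef]
  (4) Final Devoicing: no change — [hipesef]
  (5) Voicing Between Vowels: [hipesef] → [hibesef]
/mataviv/:
  (1) Progressive Voicing Assimilation: no change — [mataviv]
  (2) Glottal Epenthesis: no change — [mataviv]
  (3) Degemination: no change — [mataviv]
  (4) Final Devoicing: [mataviv] → [matavif]
  (5) Voicing Between Vowels: [matavif] → [madavif]

[hibesef], [madavif]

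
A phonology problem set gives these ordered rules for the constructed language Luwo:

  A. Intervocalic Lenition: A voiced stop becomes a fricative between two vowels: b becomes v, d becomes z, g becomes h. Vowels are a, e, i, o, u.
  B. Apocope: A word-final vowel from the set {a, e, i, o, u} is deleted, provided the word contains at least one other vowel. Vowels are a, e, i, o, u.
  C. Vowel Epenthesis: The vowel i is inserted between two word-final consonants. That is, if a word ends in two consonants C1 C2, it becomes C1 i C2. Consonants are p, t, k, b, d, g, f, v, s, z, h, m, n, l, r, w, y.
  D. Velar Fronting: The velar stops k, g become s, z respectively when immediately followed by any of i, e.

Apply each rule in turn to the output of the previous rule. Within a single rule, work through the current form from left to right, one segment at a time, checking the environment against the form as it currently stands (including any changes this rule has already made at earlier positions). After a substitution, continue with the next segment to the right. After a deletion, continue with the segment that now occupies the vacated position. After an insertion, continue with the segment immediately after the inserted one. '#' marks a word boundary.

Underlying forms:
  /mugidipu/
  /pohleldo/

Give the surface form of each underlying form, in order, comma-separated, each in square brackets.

[muhizip], [pohlelid]

/mugidipu/:
  A Intervocalic Lenition: [mugidipu] → [muhizipu]
  B Apocope: [muhizipu] → [muhizip]
  C Vowel Epenthesis: no change — [muhizip]
  D Velar Fronting: no change — [muhizip]
/pohleldo/:
  A Intervocalic Lenition: no change — [pohleldo]
  B Apocope: [pohleldo] → [pohleld]
  C Vowel Epenthesis: [pohleld] → [pohlelid]
  D Velar Fronting: no change — [pohlelid]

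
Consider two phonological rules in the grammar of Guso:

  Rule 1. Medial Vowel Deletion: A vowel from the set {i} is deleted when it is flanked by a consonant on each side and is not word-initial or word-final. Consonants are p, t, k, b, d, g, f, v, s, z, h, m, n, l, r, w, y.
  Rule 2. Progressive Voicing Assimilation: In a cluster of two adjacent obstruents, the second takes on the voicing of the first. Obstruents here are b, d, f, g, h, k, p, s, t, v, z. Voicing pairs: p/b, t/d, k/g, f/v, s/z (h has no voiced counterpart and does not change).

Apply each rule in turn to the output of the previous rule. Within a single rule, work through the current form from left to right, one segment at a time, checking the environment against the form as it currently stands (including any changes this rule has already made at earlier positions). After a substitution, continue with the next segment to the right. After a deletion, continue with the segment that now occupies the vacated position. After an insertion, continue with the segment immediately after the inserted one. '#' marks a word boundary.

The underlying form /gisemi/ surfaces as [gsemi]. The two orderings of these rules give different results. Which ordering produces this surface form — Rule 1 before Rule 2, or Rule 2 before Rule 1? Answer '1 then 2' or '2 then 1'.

Order 1 then 2:
  1 Medial Vowel Deletion: [gisemi] → [gsemi]
  2 Progressive Voicing Assimilation: [gsemi] → [gzemi]
  result: [gzemi]
Order 2 then 1:
  2 Progressive Voicing Assimilation: no change — [gisemi]
  1 Medial Vowel Deletion: [gisemi] → [gsemi]
  result: [gsemi]

2 then 1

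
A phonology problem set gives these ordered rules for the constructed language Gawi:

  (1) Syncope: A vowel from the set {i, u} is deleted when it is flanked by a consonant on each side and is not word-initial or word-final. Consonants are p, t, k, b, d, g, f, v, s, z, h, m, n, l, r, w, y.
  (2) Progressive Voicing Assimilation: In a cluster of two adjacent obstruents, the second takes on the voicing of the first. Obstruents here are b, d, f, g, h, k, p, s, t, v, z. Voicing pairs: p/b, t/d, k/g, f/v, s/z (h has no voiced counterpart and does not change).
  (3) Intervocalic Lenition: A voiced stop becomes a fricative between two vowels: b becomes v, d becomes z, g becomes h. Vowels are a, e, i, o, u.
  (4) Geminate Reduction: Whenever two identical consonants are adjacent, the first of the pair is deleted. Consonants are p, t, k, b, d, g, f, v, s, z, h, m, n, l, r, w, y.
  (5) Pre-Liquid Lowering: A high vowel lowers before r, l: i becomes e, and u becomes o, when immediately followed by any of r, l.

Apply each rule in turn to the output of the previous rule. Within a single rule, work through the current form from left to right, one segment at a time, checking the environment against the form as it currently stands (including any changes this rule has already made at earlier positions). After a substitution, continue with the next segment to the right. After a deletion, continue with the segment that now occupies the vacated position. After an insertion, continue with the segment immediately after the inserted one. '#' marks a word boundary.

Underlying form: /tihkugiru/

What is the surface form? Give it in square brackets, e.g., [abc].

(1) Syncope: [tihkugiru] → [thkgru]
(2) Progressive Voicing Assimilation: [thkgru] → [thkkru]
(3) Intervocalic Lenition: no change — [thkkru]
(4) Geminate Reduction: [thkkru] → [thkru]
(5) Pre-Liquid Lowering: no change — [thkru]

[thkru]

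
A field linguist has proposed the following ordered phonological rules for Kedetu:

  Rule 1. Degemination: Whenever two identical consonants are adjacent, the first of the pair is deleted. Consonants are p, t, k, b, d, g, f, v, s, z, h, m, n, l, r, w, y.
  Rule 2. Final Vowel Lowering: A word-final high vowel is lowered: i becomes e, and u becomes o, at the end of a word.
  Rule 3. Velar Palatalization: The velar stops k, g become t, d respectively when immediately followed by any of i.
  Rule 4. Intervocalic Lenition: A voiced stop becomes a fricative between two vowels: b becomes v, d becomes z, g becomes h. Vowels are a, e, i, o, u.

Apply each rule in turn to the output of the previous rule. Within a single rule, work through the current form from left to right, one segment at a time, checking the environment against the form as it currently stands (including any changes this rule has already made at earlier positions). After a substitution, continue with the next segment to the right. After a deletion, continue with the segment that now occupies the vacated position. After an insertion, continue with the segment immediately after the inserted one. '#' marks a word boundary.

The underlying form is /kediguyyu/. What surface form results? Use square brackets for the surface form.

[kezihuyo]

Rule 1 Degemination: [kediguyyu] → [kediguyu]
Rule 2 Final Vowel Lowering: [kediguyu] → [kediguyo]
Rule 3 Velar Palatalization: no change — [kediguyo]
Rule 4 Intervocalic Lenition: [kediguyo] → [kezihuyo]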